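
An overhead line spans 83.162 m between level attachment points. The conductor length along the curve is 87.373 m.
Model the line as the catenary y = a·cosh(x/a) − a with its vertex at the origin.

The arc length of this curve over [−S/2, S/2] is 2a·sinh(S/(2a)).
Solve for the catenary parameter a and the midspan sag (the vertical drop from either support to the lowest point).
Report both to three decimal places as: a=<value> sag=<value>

seed: a₀ = √(S³/(24(L−S))) = √(83.162³/(24·4.211)) = 75.437823
iter 1: u=0.551196  f(a)=+6.443e-02  f'(a)=-1.151e-01  a ← 75.437823 − (+6.443e-02/-1.151e-01) = 75.997769
iter 2: u=0.547134  f(a)=+7.244e-04  f'(a)=-1.125e-01  a ← 75.997769 − (+7.244e-04/-1.125e-01) = 76.004209
iter 3: u=0.547088  f(a)=+9.389e-08  f'(a)=-1.125e-01  a ← 76.004209 − (+9.389e-08/-1.125e-01) = 76.004210
iter 4: u=0.547088  f(a)=+2.842e-14  f'(a)=-1.125e-01  a ← 76.004210 − (+2.842e-14/-1.125e-01) = 76.004210
converged: |Δa| < 1e-12 after 4 iterations
sag = a·(cosh(S/(2a)) − 1) = 76.004210·(cosh(0.547088) − 1) = 11.660779
T_max/T_min = cosh(S/(2a)) = 1.153423

a=76.004 sag=11.661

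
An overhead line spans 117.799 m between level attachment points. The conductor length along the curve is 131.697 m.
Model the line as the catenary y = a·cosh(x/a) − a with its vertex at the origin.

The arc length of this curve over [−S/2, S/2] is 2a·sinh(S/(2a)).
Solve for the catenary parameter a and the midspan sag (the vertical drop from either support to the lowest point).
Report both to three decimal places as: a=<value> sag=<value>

a=71.212 sag=25.779

seed: a₀ = √(S³/(24(L−S))) = √(117.799³/(24·13.898)) = 70.005253
iter 1: u=0.841358  f(a)=+5.003e-01  f'(a)=-4.259e-01  a ← 70.005253 − (+5.003e-01/-4.259e-01) = 71.179946
iter 2: u=0.827473  f(a)=+1.287e-02  f'(a)=-4.042e-01  a ← 71.179946 − (+1.287e-02/-4.042e-01) = 71.211785
iter 3: u=0.827103  f(a)=+9.016e-06  f'(a)=-4.037e-01  a ← 71.211785 − (+9.016e-06/-4.037e-01) = 71.211807
iter 4: u=0.827103  f(a)=+4.462e-12  f'(a)=-4.037e-01  a ← 71.211807 − (+4.462e-12/-4.037e-01) = 71.211807
converged: |Δa| < 1e-12 after 4 iterations
sag = a·(cosh(S/(2a)) − 1) = 71.211807·(cosh(0.827103) − 1) = 25.778638
T_max/T_min = cosh(S/(2a)) = 1.361999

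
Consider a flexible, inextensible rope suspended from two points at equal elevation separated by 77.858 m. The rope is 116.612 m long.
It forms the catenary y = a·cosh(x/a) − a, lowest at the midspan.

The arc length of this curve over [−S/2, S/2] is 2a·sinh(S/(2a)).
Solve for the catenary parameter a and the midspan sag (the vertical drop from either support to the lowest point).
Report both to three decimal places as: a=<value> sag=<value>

seed: a₀ = √(S³/(24(L−S))) = √(77.858³/(24·38.754)) = 22.526358
iter 1: u=1.728153  f(a)=+6.216e+00  f'(a)=-4.584e+00  a ← 22.526358 − (+6.216e+00/-4.584e+00) = 23.882310
iter 2: u=1.630035  f(a)=+6.055e-01  f'(a)=-3.731e+00  a ← 23.882310 − (+6.055e-01/-3.731e+00) = 24.044596
iter 3: u=1.619033  f(a)=+7.114e-03  f'(a)=-3.644e+00  a ← 24.044596 − (+7.114e-03/-3.644e+00) = 24.046548
iter 4: u=1.618902  f(a)=+1.008e-06  f'(a)=-3.643e+00  a ← 24.046548 − (+1.008e-06/-3.643e+00) = 24.046548
iter 5: u=1.618902  f(a)=+0.000e+00  f'(a)=-3.643e+00  a ← 24.046548 − (+0.000e+00/-3.643e+00) = 24.046548
converged: |Δa| < 1e-12 after 5 iterations
sag = a·(cosh(S/(2a)) − 1) = 24.046548·(cosh(1.618902) − 1) = 39.023461
T_max/T_min = cosh(S/(2a)) = 2.622830

a=24.047 sag=39.023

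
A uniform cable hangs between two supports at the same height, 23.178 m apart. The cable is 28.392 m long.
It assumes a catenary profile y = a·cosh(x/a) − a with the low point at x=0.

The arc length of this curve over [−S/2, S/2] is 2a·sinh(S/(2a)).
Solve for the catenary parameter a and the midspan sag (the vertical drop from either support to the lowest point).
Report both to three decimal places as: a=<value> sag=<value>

a=10.296 sag=7.241

seed: a₀ = √(S³/(24(L−S))) = √(23.178³/(24·5.214)) = 9.975227
iter 1: u=1.161778  f(a)=+3.634e-01  f'(a)=-1.193e+00  a ← 9.975227 − (+3.634e-01/-1.193e+00) = 10.279717
iter 2: u=1.127366  f(a)=+1.730e-02  f'(a)=-1.082e+00  a ← 10.279717 − (+1.730e-02/-1.082e+00) = 10.295704
iter 3: u=1.125615  f(a)=+4.357e-05  f'(a)=-1.077e+00  a ← 10.295704 − (+4.357e-05/-1.077e+00) = 10.295745
iter 4: u=1.125611  f(a)=+2.778e-10  f'(a)=-1.077e+00  a ← 10.295745 − (+2.778e-10/-1.077e+00) = 10.295745
iter 5: u=1.125611  f(a)=+0.000e+00  f'(a)=-1.077e+00  a ← 10.295745 − (+0.000e+00/-1.077e+00) = 10.295745
converged: |Δa| < 1e-12 after 5 iterations
sag = a·(cosh(S/(2a)) − 1) = 10.295745·(cosh(1.125611) − 1) = 7.240754
T_max/T_min = cosh(S/(2a)) = 1.703276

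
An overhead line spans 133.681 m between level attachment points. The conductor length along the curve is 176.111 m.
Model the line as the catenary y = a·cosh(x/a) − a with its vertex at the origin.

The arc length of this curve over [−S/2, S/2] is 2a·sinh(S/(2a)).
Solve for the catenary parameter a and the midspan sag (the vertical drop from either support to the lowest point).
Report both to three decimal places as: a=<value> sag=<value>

seed: a₀ = √(S³/(24(L−S))) = √(133.681³/(24·42.430)) = 48.435344
iter 1: u=1.379994  f(a)=+4.228e+00  f'(a)=-2.109e+00  a ← 48.435344 − (+4.228e+00/-2.109e+00) = 50.440034
iter 2: u=1.325148  f(a)=+2.767e-01  f'(a)=-1.841e+00  a ← 50.440034 − (+2.767e-01/-1.841e+00) = 50.590289
iter 3: u=1.321212  f(a)=+1.368e-03  f'(a)=-1.823e+00  a ← 50.590289 − (+1.368e-03/-1.823e+00) = 50.591039
iter 4: u=1.321192  f(a)=+3.382e-08  f'(a)=-1.823e+00  a ← 50.591039 − (+3.382e-08/-1.823e+00) = 50.591039
iter 5: u=1.321192  f(a)=+0.000e+00  f'(a)=-1.823e+00  a ← 50.591039 − (+0.000e+00/-1.823e+00) = 50.591039
converged: |Δa| < 1e-12 after 5 iterations
sag = a·(cosh(S/(2a)) − 1) = 50.591039·(cosh(1.321192) − 1) = 50.963007
T_max/T_min = cosh(S/(2a)) = 2.007352

a=50.591 sag=50.963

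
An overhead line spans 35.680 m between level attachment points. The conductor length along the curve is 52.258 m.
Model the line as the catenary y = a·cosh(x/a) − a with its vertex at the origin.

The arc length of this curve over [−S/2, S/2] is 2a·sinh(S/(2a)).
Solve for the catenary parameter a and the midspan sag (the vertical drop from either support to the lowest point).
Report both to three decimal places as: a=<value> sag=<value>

a=11.362 sag=17.131

seed: a₀ = √(S³/(24(L−S))) = √(35.680³/(24·16.578)) = 10.684780
iter 1: u=1.669665  f(a)=+2.470e+00  f'(a)=-4.059e+00  a ← 10.684780 − (+2.470e+00/-4.059e+00) = 11.293383
iter 2: u=1.579686  f(a)=+2.268e-01  f'(a)=-3.345e+00  a ← 11.293383 − (+2.268e-01/-3.345e+00) = 11.361180
iter 3: u=1.570259  f(a)=+2.338e-03  f'(a)=-3.276e+00  a ← 11.361180 − (+2.338e-03/-3.276e+00) = 11.361894
iter 4: u=1.570161  f(a)=+2.541e-07  f'(a)=-3.276e+00  a ← 11.361894 − (+2.541e-07/-3.276e+00) = 11.361894
iter 5: u=1.570161  f(a)=+0.000e+00  f'(a)=-3.276e+00  a ← 11.361894 − (+0.000e+00/-3.276e+00) = 11.361894
converged: |Δa| < 1e-12 after 5 iterations
sag = a·(cosh(S/(2a)) − 1) = 11.361894·(cosh(1.570161) − 1) = 17.130513
T_max/T_min = cosh(S/(2a)) = 2.507716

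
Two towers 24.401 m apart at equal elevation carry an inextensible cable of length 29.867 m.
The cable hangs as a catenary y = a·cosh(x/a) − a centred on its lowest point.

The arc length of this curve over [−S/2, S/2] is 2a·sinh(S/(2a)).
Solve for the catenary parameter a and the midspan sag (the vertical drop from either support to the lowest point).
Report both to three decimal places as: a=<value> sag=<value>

seed: a₀ = √(S³/(24(L−S))) = √(24.401³/(24·5.466)) = 10.523762
iter 1: u=1.159329  f(a)=+3.793e-01  f'(a)=-1.185e+00  a ← 10.523762 − (+3.793e-01/-1.185e+00) = 10.843773
iter 2: u=1.125116  f(a)=+1.799e-02  f'(a)=-1.075e+00  a ← 10.843773 − (+1.799e-02/-1.075e+00) = 10.860503
iter 3: u=1.123383  f(a)=+4.492e-05  f'(a)=-1.070e+00  a ← 10.860503 − (+4.492e-05/-1.070e+00) = 10.860545
iter 4: u=1.123378  f(a)=+2.817e-10  f'(a)=-1.070e+00  a ← 10.860545 − (+2.817e-10/-1.070e+00) = 10.860545
iter 5: u=1.123378  f(a)=-7.105e-15  f'(a)=-1.070e+00  a ← 10.860545 − (-7.105e-15/-1.070e+00) = 10.860545
converged: |Δa| < 1e-12 after 5 iterations
sag = a·(cosh(S/(2a)) − 1) = 10.860545·(cosh(1.123378) − 1) = 7.604581
T_max/T_min = cosh(S/(2a)) = 1.700202

a=10.861 sag=7.605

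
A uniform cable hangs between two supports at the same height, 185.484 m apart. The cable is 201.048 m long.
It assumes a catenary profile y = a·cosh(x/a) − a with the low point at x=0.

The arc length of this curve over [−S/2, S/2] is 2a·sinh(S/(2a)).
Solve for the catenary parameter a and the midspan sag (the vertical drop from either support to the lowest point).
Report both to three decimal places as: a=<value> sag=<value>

seed: a₀ = √(S³/(24(L−S))) = √(185.484³/(24·15.564)) = 130.705375
iter 1: u=0.709550  f(a)=+3.965e-01  f'(a)=-2.504e-01  a ← 130.705375 − (+3.965e-01/-2.504e-01) = 132.289176
iter 2: u=0.701055  f(a)=+7.322e-03  f'(a)=-2.412e-01  a ← 132.289176 − (+7.322e-03/-2.412e-01) = 132.319535
iter 3: u=0.700894  f(a)=+2.601e-06  f'(a)=-2.410e-01  a ← 132.319535 − (+2.601e-06/-2.410e-01) = 132.319546
iter 4: u=0.700894  f(a)=+2.842e-13  f'(a)=-2.410e-01  a ← 132.319546 − (+2.842e-13/-2.410e-01) = 132.319546
converged: |Δa| < 1e-12 after 4 iterations
sag = a·(cosh(S/(2a)) − 1) = 132.319546·(cosh(0.700894) − 1) = 33.853667
T_max/T_min = cosh(S/(2a)) = 1.255848

a=132.320 sag=33.854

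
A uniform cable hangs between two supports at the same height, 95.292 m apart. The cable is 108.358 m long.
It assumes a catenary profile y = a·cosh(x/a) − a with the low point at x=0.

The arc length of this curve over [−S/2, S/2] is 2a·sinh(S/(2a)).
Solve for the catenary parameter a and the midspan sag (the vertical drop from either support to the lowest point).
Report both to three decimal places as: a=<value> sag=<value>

a=53.578 sag=22.619

seed: a₀ = √(S³/(24(L−S))) = √(95.292³/(24·13.066)) = 52.530038
iter 1: u=0.907024  f(a)=+5.481e-01  f'(a)=-5.396e-01  a ← 52.530038 − (+5.481e-01/-5.396e-01) = 53.545788
iter 2: u=0.889818  f(a)=+1.630e-02  f'(a)=-5.079e-01  a ← 53.545788 − (+1.630e-02/-5.079e-01) = 53.577882
iter 3: u=0.889285  f(a)=+1.540e-05  f'(a)=-5.070e-01  a ← 53.577882 − (+1.540e-05/-5.070e-01) = 53.577912
iter 4: u=0.889284  f(a)=+1.378e-11  f'(a)=-5.070e-01  a ← 53.577912 − (+1.378e-11/-5.070e-01) = 53.577912
converged: |Δa| < 1e-12 after 4 iterations
sag = a·(cosh(S/(2a)) − 1) = 53.577912·(cosh(0.889284) − 1) = 22.618917
T_max/T_min = cosh(S/(2a)) = 1.422169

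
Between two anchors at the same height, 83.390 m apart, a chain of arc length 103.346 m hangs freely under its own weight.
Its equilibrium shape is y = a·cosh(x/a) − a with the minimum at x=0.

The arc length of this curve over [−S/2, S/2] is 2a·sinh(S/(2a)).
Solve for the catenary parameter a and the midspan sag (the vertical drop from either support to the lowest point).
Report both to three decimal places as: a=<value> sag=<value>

seed: a₀ = √(S³/(24(L−S))) = √(83.390³/(24·19.956)) = 34.795942
iter 1: u=1.198272  f(a)=+1.483e+00  f'(a)=-1.320e+00  a ← 34.795942 − (+1.483e+00/-1.320e+00) = 35.918832
iter 2: u=1.160812  f(a)=+7.480e-02  f'(a)=-1.190e+00  a ← 35.918832 − (+7.480e-02/-1.190e+00) = 35.981673
iter 3: u=1.158784  f(a)=+2.127e-04  f'(a)=-1.183e+00  a ← 35.981673 − (+2.127e-04/-1.183e+00) = 35.981853
iter 4: u=1.158779  f(a)=+1.732e-09  f'(a)=-1.183e+00  a ← 35.981853 − (+1.732e-09/-1.183e+00) = 35.981853
iter 5: u=1.158779  f(a)=-1.421e-14  f'(a)=-1.183e+00  a ← 35.981853 − (-1.421e-14/-1.183e+00) = 35.981853
converged: |Δa| < 1e-12 after 5 iterations
sag = a·(cosh(S/(2a)) − 1) = 35.981853·(cosh(1.158779) − 1) = 26.984747
T_max/T_min = cosh(S/(2a)) = 1.749954

a=35.982 sag=26.985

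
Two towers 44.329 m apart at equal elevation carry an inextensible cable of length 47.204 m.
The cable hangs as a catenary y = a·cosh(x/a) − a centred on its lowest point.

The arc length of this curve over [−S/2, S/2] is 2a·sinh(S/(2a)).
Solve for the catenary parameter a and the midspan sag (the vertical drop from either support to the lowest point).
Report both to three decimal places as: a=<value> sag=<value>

seed: a₀ = √(S³/(24(L−S))) = √(44.329³/(24·2.875)) = 35.530994
iter 1: u=0.623807  f(a)=+5.646e-02  f'(a)=-1.682e-01  a ← 35.530994 − (+5.646e-02/-1.682e-01) = 35.866630
iter 2: u=0.617970  f(a)=+8.100e-04  f'(a)=-1.634e-01  a ← 35.866630 − (+8.100e-04/-1.634e-01) = 35.871586
iter 3: u=0.617885  f(a)=+1.721e-07  f'(a)=-1.634e-01  a ← 35.871586 − (+1.721e-07/-1.634e-01) = 35.871587
iter 4: u=0.617885  f(a)=+1.421e-14  f'(a)=-1.634e-01  a ← 35.871587 − (+1.421e-14/-1.634e-01) = 35.871587
converged: |Δa| < 1e-12 after 4 iterations
sag = a·(cosh(S/(2a)) − 1) = 35.871587·(cosh(0.617885) − 1) = 7.068198
T_max/T_min = cosh(S/(2a)) = 1.197042

a=35.872 sag=7.068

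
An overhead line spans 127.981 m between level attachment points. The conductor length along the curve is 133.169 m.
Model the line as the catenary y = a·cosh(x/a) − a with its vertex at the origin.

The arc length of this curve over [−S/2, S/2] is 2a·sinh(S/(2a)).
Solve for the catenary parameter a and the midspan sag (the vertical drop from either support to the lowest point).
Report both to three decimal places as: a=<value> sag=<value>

seed: a₀ = √(S³/(24(L−S))) = √(127.981³/(24·5.188)) = 129.751577
iter 1: u=0.493177  f(a)=+6.346e-02  f'(a)=-8.193e-02  a ← 129.751577 − (+6.346e-02/-8.193e-02) = 130.526124
iter 2: u=0.490251  f(a)=+5.727e-04  f'(a)=-8.046e-02  a ← 130.526124 − (+5.727e-04/-8.046e-02) = 130.533242
iter 3: u=0.490224  f(a)=+4.759e-08  f'(a)=-8.044e-02  a ← 130.533242 − (+4.759e-08/-8.044e-02) = 130.533243
iter 4: u=0.490224  f(a)=+2.842e-14  f'(a)=-8.044e-02  a ← 130.533243 − (+2.842e-14/-8.044e-02) = 130.533243
converged: |Δa| < 1e-12 after 4 iterations
sag = a·(cosh(S/(2a)) − 1) = 130.533243·(cosh(0.490224) − 1) = 16.001474
T_max/T_min = cosh(S/(2a)) = 1.122585

a=130.533 sag=16.001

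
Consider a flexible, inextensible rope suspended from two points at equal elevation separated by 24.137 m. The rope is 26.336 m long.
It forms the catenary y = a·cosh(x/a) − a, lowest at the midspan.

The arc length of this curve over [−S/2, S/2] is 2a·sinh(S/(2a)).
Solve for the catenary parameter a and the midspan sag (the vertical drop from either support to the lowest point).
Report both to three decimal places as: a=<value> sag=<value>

seed: a₀ = √(S³/(24(L−S))) = √(24.137³/(24·2.199)) = 16.323253
iter 1: u=0.739344  f(a)=+6.089e-02  f'(a)=-2.844e-01  a ← 16.323253 − (+6.089e-02/-2.844e-01) = 16.537315
iter 2: u=0.729774  f(a)=+1.218e-03  f'(a)=-2.732e-01  a ← 16.537315 − (+1.218e-03/-2.732e-01) = 16.541776
iter 3: u=0.729577  f(a)=+5.100e-07  f'(a)=-2.729e-01  a ← 16.541776 − (+5.100e-07/-2.729e-01) = 16.541778
iter 4: u=0.729577  f(a)=+9.237e-14  f'(a)=-2.729e-01  a ← 16.541778 − (+9.237e-14/-2.729e-01) = 16.541778
converged: |Δa| < 1e-12 after 4 iterations
sag = a·(cosh(S/(2a)) − 1) = 16.541778·(cosh(0.729577) − 1) = 4.601227
T_max/T_min = cosh(S/(2a)) = 1.278158

a=16.542 sag=4.601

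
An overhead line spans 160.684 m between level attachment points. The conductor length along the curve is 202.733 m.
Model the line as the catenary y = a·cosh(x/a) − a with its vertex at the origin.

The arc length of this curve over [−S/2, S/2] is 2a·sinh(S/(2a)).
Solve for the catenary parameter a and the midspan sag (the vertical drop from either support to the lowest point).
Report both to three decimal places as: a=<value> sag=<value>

seed: a₀ = √(S³/(24(L−S))) = √(160.684³/(24·42.049)) = 64.117340
iter 1: u=1.253046  f(a)=+3.427e+00  f'(a)=-1.529e+00  a ← 64.117340 − (+3.427e+00/-1.529e+00) = 66.358164
iter 2: u=1.210733  f(a)=+1.879e-01  f'(a)=-1.366e+00  a ← 66.358164 − (+1.879e-01/-1.366e+00) = 66.495698
iter 3: u=1.208229  f(a)=+6.369e-04  f'(a)=-1.357e+00  a ← 66.495698 − (+6.369e-04/-1.357e+00) = 66.496167
iter 4: u=1.208220  f(a)=+7.376e-09  f'(a)=-1.357e+00  a ← 66.496167 − (+7.376e-09/-1.357e+00) = 66.496167
iter 5: u=1.208220  f(a)=-2.842e-14  f'(a)=-1.357e+00  a ← 66.496167 − (-2.842e-14/-1.357e+00) = 66.496167
converged: |Δa| < 1e-12 after 5 iterations
sag = a·(cosh(S/(2a)) − 1) = 66.496167·(cosh(1.208220) − 1) = 54.734636
T_max/T_min = cosh(S/(2a)) = 1.823125

a=66.496 sag=54.735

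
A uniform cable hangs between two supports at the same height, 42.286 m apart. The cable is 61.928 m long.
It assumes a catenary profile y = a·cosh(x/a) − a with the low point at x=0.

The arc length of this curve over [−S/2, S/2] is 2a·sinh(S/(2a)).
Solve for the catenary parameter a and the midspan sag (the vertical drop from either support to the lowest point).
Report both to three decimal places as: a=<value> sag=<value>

seed: a₀ = √(S³/(24(L−S))) = √(42.286³/(24·19.642)) = 12.664745
iter 1: u=1.669438  f(a)=+2.926e+00  f'(a)=-4.057e+00  a ← 12.664745 − (+2.926e+00/-4.057e+00) = 13.385968
iter 2: u=1.579490  f(a)=+2.686e-01  f'(a)=-3.344e+00  a ← 13.385968 − (+2.686e-01/-3.344e+00) = 13.466288
iter 3: u=1.570069  f(a)=+2.767e-03  f'(a)=-3.275e+00  a ← 13.466288 − (+2.767e-03/-3.275e+00) = 13.467132
iter 4: u=1.569970  f(a)=+3.005e-07  f'(a)=-3.274e+00  a ← 13.467132 − (+3.005e-07/-3.274e+00) = 13.467133
iter 5: u=1.569970  f(a)=+7.105e-15  f'(a)=-3.274e+00  a ← 13.467133 − (+7.105e-15/-3.274e+00) = 13.467133
converged: |Δa| < 1e-12 after 5 iterations
sag = a·(cosh(S/(2a)) − 1) = 13.467133·(cosh(1.569970) − 1) = 20.298722
T_max/T_min = cosh(S/(2a)) = 2.507279

a=13.467 sag=20.299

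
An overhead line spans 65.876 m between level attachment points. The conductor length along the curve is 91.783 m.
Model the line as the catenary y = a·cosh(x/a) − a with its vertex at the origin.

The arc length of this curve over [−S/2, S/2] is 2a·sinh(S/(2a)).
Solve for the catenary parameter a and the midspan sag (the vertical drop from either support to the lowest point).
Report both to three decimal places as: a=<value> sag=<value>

a=22.608 sag=28.550

seed: a₀ = √(S³/(24(L−S))) = √(65.876³/(24·25.907)) = 21.442561
iter 1: u=1.536104  f(a)=+3.234e+00  f'(a)=-3.037e+00  a ← 21.442561 − (+3.234e+00/-3.037e+00) = 22.507498
iter 2: u=1.463423  f(a)=+2.565e-01  f'(a)=-2.572e+00  a ← 22.507498 − (+2.565e-01/-2.572e+00) = 22.607222
iter 3: u=1.456968  f(a)=+1.922e-03  f'(a)=-2.534e+00  a ← 22.607222 − (+1.922e-03/-2.534e+00) = 22.607981
iter 4: u=1.456919  f(a)=+1.096e-07  f'(a)=-2.534e+00  a ← 22.607981 − (+1.096e-07/-2.534e+00) = 22.607981
iter 5: u=1.456919  f(a)=-1.421e-14  f'(a)=-2.534e+00  a ← 22.607981 − (-1.421e-14/-2.534e+00) = 22.607981
converged: |Δa| < 1e-12 after 5 iterations
sag = a·(cosh(S/(2a)) − 1) = 22.607981·(cosh(1.456919) − 1) = 28.550113
T_max/T_min = cosh(S/(2a)) = 2.262833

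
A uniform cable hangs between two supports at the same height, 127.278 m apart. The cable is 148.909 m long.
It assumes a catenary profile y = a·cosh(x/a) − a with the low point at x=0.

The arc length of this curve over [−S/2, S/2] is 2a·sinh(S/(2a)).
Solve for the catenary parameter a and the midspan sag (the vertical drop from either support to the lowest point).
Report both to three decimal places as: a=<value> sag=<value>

seed: a₀ = √(S³/(24(L−S))) = √(127.278³/(24·21.631)) = 63.021117
iter 1: u=1.009804  f(a)=+1.130e+00  f'(a)=-7.591e-01  a ← 63.021117 − (+1.130e+00/-7.591e-01) = 64.509816
iter 2: u=0.986501  f(a)=+4.128e-02  f'(a)=-7.045e-01  a ← 64.509816 − (+4.128e-02/-7.045e-01) = 64.568409
iter 3: u=0.985606  f(a)=+5.971e-05  f'(a)=-7.025e-01  a ← 64.568409 − (+5.971e-05/-7.025e-01) = 64.568494
iter 4: u=0.985605  f(a)=+1.254e-10  f'(a)=-7.025e-01  a ← 64.568494 − (+1.254e-10/-7.025e-01) = 64.568494
iter 5: u=0.985605  f(a)=-2.842e-14  f'(a)=-7.025e-01  a ← 64.568494 − (-2.842e-14/-7.025e-01) = 64.568494
converged: |Δa| < 1e-12 after 5 iterations
sag = a·(cosh(S/(2a)) − 1) = 64.568494·(cosh(0.985605) − 1) = 33.983842
T_max/T_min = cosh(S/(2a)) = 1.526322

a=64.568 sag=33.984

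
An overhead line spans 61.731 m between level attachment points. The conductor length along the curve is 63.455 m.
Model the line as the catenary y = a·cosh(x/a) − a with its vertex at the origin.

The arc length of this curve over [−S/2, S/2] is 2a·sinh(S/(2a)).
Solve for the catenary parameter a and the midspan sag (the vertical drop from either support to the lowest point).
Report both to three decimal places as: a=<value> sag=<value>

seed: a₀ = √(S³/(24(L−S))) = √(61.731³/(24·1.724)) = 75.401627
iter 1: u=0.409348  f(a)=+1.450e-02  f'(a)=-4.650e-02  a ← 75.401627 − (+1.450e-02/-4.650e-02) = 75.713501
iter 2: u=0.407662  f(a)=+9.047e-05  f'(a)=-4.592e-02  a ← 75.713501 − (+9.047e-05/-4.592e-02) = 75.715471
iter 3: u=0.407651  f(a)=+3.570e-09  f'(a)=-4.592e-02  a ← 75.715471 − (+3.570e-09/-4.592e-02) = 75.715471
iter 4: u=0.407651  f(a)=-7.105e-15  f'(a)=-4.592e-02  a ← 75.715471 − (-7.105e-15/-4.592e-02) = 75.715471
converged: |Δa| < 1e-12 after 4 iterations
sag = a·(cosh(S/(2a)) − 1) = 75.715471·(cosh(0.407651) − 1) = 6.378785
T_max/T_min = cosh(S/(2a)) = 1.084247

a=75.715 sag=6.379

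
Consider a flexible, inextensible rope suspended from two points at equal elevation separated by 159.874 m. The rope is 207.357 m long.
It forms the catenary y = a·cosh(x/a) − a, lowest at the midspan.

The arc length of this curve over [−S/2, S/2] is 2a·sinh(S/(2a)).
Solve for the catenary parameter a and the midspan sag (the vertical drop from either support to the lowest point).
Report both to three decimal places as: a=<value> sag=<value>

a=62.385 sag=58.615

seed: a₀ = √(S³/(24(L−S))) = √(159.874³/(24·47.483)) = 59.881417
iter 1: u=1.334922  f(a)=+4.415e+00  f'(a)=-1.887e+00  a ← 59.881417 − (+4.415e+00/-1.887e+00) = 62.220873
iter 2: u=1.284730  f(a)=+2.719e-01  f'(a)=-1.661e+00  a ← 62.220873 − (+2.719e-01/-1.661e+00) = 62.384555
iter 3: u=1.281359  f(a)=+1.181e-03  f'(a)=-1.647e+00  a ← 62.384555 − (+1.181e-03/-1.647e+00) = 62.385273
iter 4: u=1.281344  f(a)=+2.250e-08  f'(a)=-1.647e+00  a ← 62.385273 − (+2.250e-08/-1.647e+00) = 62.385273
iter 5: u=1.281344  f(a)=-5.684e-14  f'(a)=-1.647e+00  a ← 62.385273 − (-5.684e-14/-1.647e+00) = 62.385273
converged: |Δa| < 1e-12 after 5 iterations
sag = a·(cosh(S/(2a)) − 1) = 62.385273·(cosh(1.281344) − 1) = 58.615362
T_max/T_min = cosh(S/(2a)) = 1.939571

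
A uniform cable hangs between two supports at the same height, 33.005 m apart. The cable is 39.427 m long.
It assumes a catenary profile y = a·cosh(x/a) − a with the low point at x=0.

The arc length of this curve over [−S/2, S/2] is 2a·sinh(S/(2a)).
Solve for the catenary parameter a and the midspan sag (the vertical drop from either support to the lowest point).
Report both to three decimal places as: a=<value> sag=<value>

seed: a₀ = √(S³/(24(L−S))) = √(33.005³/(24·6.422)) = 15.273158
iter 1: u=1.080490  f(a)=+3.855e-01  f'(a)=-9.433e-01  a ← 15.273158 − (+3.855e-01/-9.433e-01) = 15.681783
iter 2: u=1.052336  f(a)=+1.601e-02  f'(a)=-8.664e-01  a ← 15.681783 − (+1.601e-02/-8.664e-01) = 15.700263
iter 3: u=1.051097  f(a)=+3.028e-05  f'(a)=-8.631e-01  a ← 15.700263 − (+3.028e-05/-8.631e-01) = 15.700298
iter 4: u=1.051095  f(a)=+1.087e-10  f'(a)=-8.631e-01  a ← 15.700298 − (+1.087e-10/-8.631e-01) = 15.700298
iter 5: u=1.051095  f(a)=+0.000e+00  f'(a)=-8.631e-01  a ← 15.700298 − (+0.000e+00/-8.631e-01) = 15.700298
converged: |Δa| < 1e-12 after 5 iterations
sag = a·(cosh(S/(2a)) − 1) = 15.700298·(cosh(1.051095) − 1) = 9.501318
T_max/T_min = cosh(S/(2a)) = 1.605168

a=15.700 sag=9.501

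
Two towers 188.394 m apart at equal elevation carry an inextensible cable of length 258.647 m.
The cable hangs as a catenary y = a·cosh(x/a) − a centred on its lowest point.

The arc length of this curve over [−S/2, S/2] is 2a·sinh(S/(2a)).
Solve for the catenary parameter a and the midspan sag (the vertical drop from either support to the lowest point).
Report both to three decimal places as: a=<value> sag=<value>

seed: a₀ = √(S³/(24(L−S))) = √(188.394³/(24·70.253)) = 62.974183
iter 1: u=1.495803  f(a)=+8.291e+00  f'(a)=-2.772e+00  a ← 62.974183 − (+8.291e+00/-2.772e+00) = 65.965299
iter 2: u=1.427978  f(a)=+6.273e-01  f'(a)=-2.367e+00  a ← 65.965299 − (+6.273e-01/-2.367e+00) = 66.230329
iter 3: u=1.422264  f(a)=+4.241e-03  f'(a)=-2.335e+00  a ← 66.230329 − (+4.241e-03/-2.335e+00) = 66.232145
iter 4: u=1.422225  f(a)=+1.967e-07  f'(a)=-2.335e+00  a ← 66.232145 − (+1.967e-07/-2.335e+00) = 66.232146
iter 5: u=1.422225  f(a)=+5.684e-14  f'(a)=-2.335e+00  a ← 66.232146 − (+5.684e-14/-2.335e+00) = 66.232146
converged: |Δa| < 1e-12 after 5 iterations
sag = a·(cosh(S/(2a)) − 1) = 66.232146·(cosh(1.422225) − 1) = 79.065015
T_max/T_min = cosh(S/(2a)) = 2.193756

a=66.232 sag=79.065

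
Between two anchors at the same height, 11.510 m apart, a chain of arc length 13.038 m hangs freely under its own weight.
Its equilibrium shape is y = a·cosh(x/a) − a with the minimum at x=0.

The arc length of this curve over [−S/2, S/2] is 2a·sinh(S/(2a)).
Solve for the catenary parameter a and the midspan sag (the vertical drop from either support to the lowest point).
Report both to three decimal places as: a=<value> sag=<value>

a=6.573 sag=2.685

seed: a₀ = √(S³/(24(L−S))) = √(11.510³/(24·1.528)) = 6.448307
iter 1: u=0.892482  f(a)=+6.202e-02  f'(a)=-5.128e-01  a ← 6.448307 − (+6.202e-02/-5.128e-01) = 6.569262
iter 2: u=0.876050  f(a)=+1.788e-03  f'(a)=-4.836e-01  a ← 6.569262 − (+1.788e-03/-4.836e-01) = 6.572960
iter 3: u=0.875557  f(a)=+1.584e-06  f'(a)=-4.827e-01  a ← 6.572960 − (+1.584e-06/-4.827e-01) = 6.572963
iter 4: u=0.875556  f(a)=+1.243e-12  f'(a)=-4.827e-01  a ← 6.572963 − (+1.243e-12/-4.827e-01) = 6.572963
converged: |Δa| < 1e-12 after 4 iterations
sag = a·(cosh(S/(2a)) − 1) = 6.572963·(cosh(0.875556) − 1) = 2.684531
T_max/T_min = cosh(S/(2a)) = 1.408420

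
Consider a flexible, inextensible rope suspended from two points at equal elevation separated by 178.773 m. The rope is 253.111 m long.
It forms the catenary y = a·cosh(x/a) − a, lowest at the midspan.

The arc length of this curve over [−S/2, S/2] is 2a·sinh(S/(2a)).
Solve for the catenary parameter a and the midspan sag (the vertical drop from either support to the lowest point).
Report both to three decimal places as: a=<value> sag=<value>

a=59.829 sag=80.156

seed: a₀ = √(S³/(24(L−S))) = √(178.773³/(24·74.338)) = 56.590279
iter 1: u=1.579538  f(a)=+9.844e+00  f'(a)=-3.344e+00  a ← 56.590279 − (+9.844e+00/-3.344e+00) = 59.534103
iter 2: u=1.501434  f(a)=+8.203e-01  f'(a)=-2.808e+00  a ← 59.534103 − (+8.203e-01/-2.808e+00) = 59.826242
iter 3: u=1.494102  f(a)=+6.840e-03  f'(a)=-2.761e+00  a ← 59.826242 − (+6.840e-03/-2.761e+00) = 59.828720
iter 4: u=1.494040  f(a)=+4.843e-07  f'(a)=-2.761e+00  a ← 59.828720 − (+4.843e-07/-2.761e+00) = 59.828720
iter 5: u=1.494040  f(a)=+2.842e-14  f'(a)=-2.761e+00  a ← 59.828720 − (+2.842e-14/-2.761e+00) = 59.828720
converged: |Δa| < 1e-12 after 5 iterations
sag = a·(cosh(S/(2a)) − 1) = 59.828720·(cosh(1.494040) − 1) = 80.156173
T_max/T_min = cosh(S/(2a)) = 2.339761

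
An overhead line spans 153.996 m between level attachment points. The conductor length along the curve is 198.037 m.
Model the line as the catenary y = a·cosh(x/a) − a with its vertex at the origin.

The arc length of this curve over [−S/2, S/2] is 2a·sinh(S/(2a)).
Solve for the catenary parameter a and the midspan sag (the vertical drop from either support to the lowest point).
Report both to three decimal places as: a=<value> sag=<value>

a=61.152 sag=55.228

seed: a₀ = √(S³/(24(L−S))) = √(153.996³/(24·44.041)) = 58.780050
iter 1: u=1.309934  f(a)=+3.937e+00  f'(a)=-1.772e+00  a ← 58.780050 − (+3.937e+00/-1.772e+00) = 61.001770
iter 2: u=1.262226  f(a)=+2.342e-01  f'(a)=-1.567e+00  a ← 61.001770 − (+2.342e-01/-1.567e+00) = 61.151249
iter 3: u=1.259140  f(a)=+9.449e-04  f'(a)=-1.554e+00  a ← 61.151249 − (+9.449e-04/-1.554e+00) = 61.151857
iter 4: u=1.259128  f(a)=+1.552e-08  f'(a)=-1.554e+00  a ← 61.151857 − (+1.552e-08/-1.554e+00) = 61.151857
iter 5: u=1.259128  f(a)=+0.000e+00  f'(a)=-1.554e+00  a ← 61.151857 − (+0.000e+00/-1.554e+00) = 61.151857
converged: |Δa| < 1e-12 after 5 iterations
sag = a·(cosh(S/(2a)) − 1) = 61.151857·(cosh(1.259128) − 1) = 55.227750
T_max/T_min = cosh(S/(2a)) = 1.903125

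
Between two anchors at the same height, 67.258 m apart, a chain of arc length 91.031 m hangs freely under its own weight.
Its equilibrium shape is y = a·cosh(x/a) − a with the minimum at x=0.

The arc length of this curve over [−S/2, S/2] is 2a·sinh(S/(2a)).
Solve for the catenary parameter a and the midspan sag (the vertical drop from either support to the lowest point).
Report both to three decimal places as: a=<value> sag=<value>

a=24.229 sag=27.334

seed: a₀ = √(S³/(24(L−S))) = √(67.258³/(24·23.773)) = 23.092359
iter 1: u=1.456283  f(a)=+2.652e+00  f'(a)=-2.530e+00  a ← 23.092359 − (+2.652e+00/-2.530e+00) = 24.140558
iter 2: u=1.393050  f(a)=+1.913e-01  f'(a)=-2.177e+00  a ← 24.140558 − (+1.913e-01/-2.177e+00) = 24.228407
iter 3: u=1.387999  f(a)=+1.166e-03  f'(a)=-2.151e+00  a ← 24.228407 − (+1.166e-03/-2.151e+00) = 24.228949
iter 4: u=1.387968  f(a)=+4.388e-08  f'(a)=-2.150e+00  a ← 24.228949 − (+4.388e-08/-2.150e+00) = 24.228949
iter 5: u=1.387968  f(a)=-1.421e-14  f'(a)=-2.150e+00  a ← 24.228949 − (-1.421e-14/-2.150e+00) = 24.228949
converged: |Δa| < 1e-12 after 5 iterations
sag = a·(cosh(S/(2a)) − 1) = 24.228949·(cosh(1.387968) − 1) = 27.333660
T_max/T_min = cosh(S/(2a)) = 2.128141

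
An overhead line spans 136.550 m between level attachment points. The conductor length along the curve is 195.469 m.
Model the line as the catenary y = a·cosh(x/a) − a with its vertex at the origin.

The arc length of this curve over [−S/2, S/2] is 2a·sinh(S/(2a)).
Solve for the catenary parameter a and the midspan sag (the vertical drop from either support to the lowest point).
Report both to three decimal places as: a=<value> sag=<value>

seed: a₀ = √(S³/(24(L−S))) = √(136.550³/(24·58.919)) = 42.433050
iter 1: u=1.609005  f(a)=+8.114e+00  f'(a)=-3.566e+00  a ← 42.433050 − (+8.114e+00/-3.566e+00) = 44.708650
iter 2: u=1.527109  f(a)=+6.984e-01  f'(a)=-2.976e+00  a ← 44.708650 − (+6.984e-01/-2.976e+00) = 44.943338
iter 3: u=1.519135  f(a)=+6.252e-03  f'(a)=-2.923e+00  a ← 44.943338 − (+6.252e-03/-2.923e+00) = 44.945477
iter 4: u=1.519063  f(a)=+5.108e-07  f'(a)=-2.923e+00  a ← 44.945477 − (+5.108e-07/-2.923e+00) = 44.945477
iter 5: u=1.519063  f(a)=+2.842e-14  f'(a)=-2.923e+00  a ← 44.945477 − (+2.842e-14/-2.923e+00) = 44.945477
converged: |Δa| < 1e-12 after 5 iterations
sag = a·(cosh(S/(2a)) − 1) = 44.945477·(cosh(1.519063) − 1) = 62.628351
T_max/T_min = cosh(S/(2a)) = 2.393429

a=44.945 sag=62.628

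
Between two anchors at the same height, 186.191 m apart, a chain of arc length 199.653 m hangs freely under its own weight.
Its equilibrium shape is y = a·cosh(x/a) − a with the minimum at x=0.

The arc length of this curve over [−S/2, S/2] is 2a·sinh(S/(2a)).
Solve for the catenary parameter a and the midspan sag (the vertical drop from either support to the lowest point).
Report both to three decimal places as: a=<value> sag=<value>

a=142.852 sag=31.424

seed: a₀ = √(S³/(24(L−S))) = √(186.191³/(24·13.462)) = 141.344077
iter 1: u=0.658645  f(a)=+2.950e-01  f'(a)=-1.989e-01  a ← 141.344077 − (+2.950e-01/-1.989e-01) = 142.827566
iter 2: u=0.651803  f(a)=+4.709e-03  f'(a)=-1.926e-01  a ← 142.827566 − (+4.709e-03/-1.926e-01) = 142.852020
iter 3: u=0.651692  f(a)=+1.243e-06  f'(a)=-1.925e-01  a ← 142.852020 − (+1.243e-06/-1.925e-01) = 142.852027
iter 4: u=0.651692  f(a)=+5.684e-14  f'(a)=-1.925e-01  a ← 142.852027 − (+5.684e-14/-1.925e-01) = 142.852027
converged: |Δa| < 1e-12 after 4 iterations
sag = a·(cosh(S/(2a)) − 1) = 142.852027·(cosh(0.651692) − 1) = 31.423708
T_max/T_min = cosh(S/(2a)) = 1.219974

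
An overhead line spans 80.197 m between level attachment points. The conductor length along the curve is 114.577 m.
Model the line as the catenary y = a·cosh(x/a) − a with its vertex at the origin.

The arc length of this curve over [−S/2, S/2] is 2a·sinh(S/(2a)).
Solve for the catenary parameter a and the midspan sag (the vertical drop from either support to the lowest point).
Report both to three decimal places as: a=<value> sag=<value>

a=26.474 sag=36.636

seed: a₀ = √(S³/(24(L−S))) = √(80.197³/(24·34.380)) = 25.002223
iter 1: u=1.603797  f(a)=+4.702e+00  f'(a)=-3.526e+00  a ← 25.002223 − (+4.702e+00/-3.526e+00) = 26.335923
iter 2: u=1.522578  f(a)=+4.025e-01  f'(a)=-2.946e+00  a ← 26.335923 − (+4.025e-01/-2.946e+00) = 26.472545
iter 3: u=1.514720  f(a)=+3.558e-03  f'(a)=-2.894e+00  a ← 26.472545 − (+3.558e-03/-2.894e+00) = 26.473775
iter 4: u=1.514650  f(a)=+2.835e-07  f'(a)=-2.893e+00  a ← 26.473775 − (+2.835e-07/-2.893e+00) = 26.473775
iter 5: u=1.514650  f(a)=-1.421e-14  f'(a)=-2.893e+00  a ← 26.473775 − (-1.421e-14/-2.893e+00) = 26.473775
converged: |Δa| < 1e-12 after 5 iterations
sag = a·(cosh(S/(2a)) − 1) = 26.473775·(cosh(1.514650) − 1) = 36.635915
T_max/T_min = cosh(S/(2a)) = 2.383857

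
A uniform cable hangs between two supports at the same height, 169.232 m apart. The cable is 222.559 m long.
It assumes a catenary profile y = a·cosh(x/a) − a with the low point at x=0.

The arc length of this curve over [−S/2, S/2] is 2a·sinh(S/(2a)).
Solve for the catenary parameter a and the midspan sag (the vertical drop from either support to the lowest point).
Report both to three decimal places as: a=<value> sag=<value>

a=64.259 sag=64.242

seed: a₀ = √(S³/(24(L−S))) = √(169.232³/(24·53.327)) = 61.538164
iter 1: u=1.375017  f(a)=+5.274e+00  f'(a)=-2.084e+00  a ← 61.538164 − (+5.274e+00/-2.084e+00) = 64.069288
iter 2: u=1.320695  f(a)=+3.429e-01  f'(a)=-1.821e+00  a ← 64.069288 − (+3.429e-01/-1.821e+00) = 64.257584
iter 3: u=1.316825  f(a)=+1.672e-03  f'(a)=-1.803e+00  a ← 64.257584 − (+1.672e-03/-1.803e+00) = 64.258511
iter 4: u=1.316806  f(a)=+4.017e-08  f'(a)=-1.803e+00  a ← 64.258511 − (+4.017e-08/-1.803e+00) = 64.258511
iter 5: u=1.316806  f(a)=+2.842e-14  f'(a)=-1.803e+00  a ← 64.258511 − (+2.842e-14/-1.803e+00) = 64.258511
converged: |Δa| < 1e-12 after 5 iterations
sag = a·(cosh(S/(2a)) − 1) = 64.258511·(cosh(1.316806) − 1) = 64.241619
T_max/T_min = cosh(S/(2a)) = 1.999737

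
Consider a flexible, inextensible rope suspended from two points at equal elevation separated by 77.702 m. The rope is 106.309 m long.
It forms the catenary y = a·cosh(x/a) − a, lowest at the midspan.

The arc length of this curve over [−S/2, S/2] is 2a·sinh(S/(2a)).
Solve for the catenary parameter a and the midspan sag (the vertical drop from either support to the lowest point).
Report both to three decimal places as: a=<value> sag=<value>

a=27.476 sag=32.360

seed: a₀ = √(S³/(24(L−S))) = √(77.702³/(24·28.607)) = 26.140056
iter 1: u=1.486263  f(a)=+3.331e+00  f'(a)=-2.712e+00  a ← 26.140056 − (+3.331e+00/-2.712e+00) = 27.368307
iter 2: u=1.419562  f(a)=+2.492e-01  f'(a)=-2.320e+00  a ← 27.368307 − (+2.492e-01/-2.320e+00) = 27.475699
iter 3: u=1.414013  f(a)=+1.643e-03  f'(a)=-2.290e+00  a ← 27.475699 − (+1.643e-03/-2.290e+00) = 27.476416
iter 4: u=1.413976  f(a)=+7.252e-08  f'(a)=-2.289e+00  a ← 27.476416 − (+7.252e-08/-2.289e+00) = 27.476416
iter 5: u=1.413976  f(a)=+1.421e-14  f'(a)=-2.289e+00  a ← 27.476416 − (+1.421e-14/-2.289e+00) = 27.476416
converged: |Δa| < 1e-12 after 5 iterations
sag = a·(cosh(S/(2a)) − 1) = 27.476416·(cosh(1.413976) − 1) = 32.359646
T_max/T_min = cosh(S/(2a)) = 2.177724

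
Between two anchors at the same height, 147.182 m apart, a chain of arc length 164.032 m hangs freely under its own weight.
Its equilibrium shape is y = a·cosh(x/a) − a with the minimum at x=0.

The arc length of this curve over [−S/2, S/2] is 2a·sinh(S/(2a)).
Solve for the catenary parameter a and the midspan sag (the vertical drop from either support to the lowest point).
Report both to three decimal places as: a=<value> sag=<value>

a=90.279 sag=31.692

seed: a₀ = √(S³/(24(L−S))) = √(147.182³/(24·16.850)) = 88.792539
iter 1: u=0.828797  f(a)=+5.883e-01  f'(a)=-4.063e-01  a ← 88.792539 − (+5.883e-01/-4.063e-01) = 90.240579
iter 2: u=0.815498  f(a)=+1.470e-02  f'(a)=-3.862e-01  a ← 90.240579 − (+1.470e-02/-3.862e-01) = 90.278642
iter 3: u=0.815154  f(a)=+9.699e-06  f'(a)=-3.857e-01  a ← 90.278642 − (+9.699e-06/-3.857e-01) = 90.278668
iter 4: u=0.815154  f(a)=+4.235e-12  f'(a)=-3.857e-01  a ← 90.278668 − (+4.235e-12/-3.857e-01) = 90.278668
converged: |Δa| < 1e-12 after 4 iterations
sag = a·(cosh(S/(2a)) − 1) = 90.278668·(cosh(0.815154) − 1) = 31.692075
T_max/T_min = cosh(S/(2a)) = 1.351047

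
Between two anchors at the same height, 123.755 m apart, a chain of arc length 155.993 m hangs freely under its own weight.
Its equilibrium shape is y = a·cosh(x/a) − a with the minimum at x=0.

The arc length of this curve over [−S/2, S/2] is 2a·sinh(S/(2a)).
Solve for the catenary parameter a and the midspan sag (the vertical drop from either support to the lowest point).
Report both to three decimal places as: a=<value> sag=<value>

seed: a₀ = √(S³/(24(L−S))) = √(123.755³/(24·32.238)) = 49.494218
iter 1: u=1.250197  f(a)=+2.615e+00  f'(a)=-1.518e+00  a ← 49.494218 − (+2.615e+00/-1.518e+00) = 51.217006
iter 2: u=1.208144  f(a)=+1.427e-01  f'(a)=-1.356e+00  a ← 51.217006 − (+1.427e-01/-1.356e+00) = 51.322247
iter 3: u=1.205666  f(a)=+4.797e-04  f'(a)=-1.347e+00  a ← 51.322247 − (+4.797e-04/-1.347e+00) = 51.322603
iter 4: u=1.205658  f(a)=+5.456e-09  f'(a)=-1.347e+00  a ← 51.322603 − (+5.456e-09/-1.347e+00) = 51.322603
iter 5: u=1.205658  f(a)=+0.000e+00  f'(a)=-1.347e+00  a ← 51.322603 − (+0.000e+00/-1.347e+00) = 51.322603
converged: |Δa| < 1e-12 after 5 iterations
sag = a·(cosh(S/(2a)) − 1) = 51.322603·(cosh(1.205658) − 1) = 42.044755
T_max/T_min = cosh(S/(2a)) = 1.819225

a=51.323 sag=42.045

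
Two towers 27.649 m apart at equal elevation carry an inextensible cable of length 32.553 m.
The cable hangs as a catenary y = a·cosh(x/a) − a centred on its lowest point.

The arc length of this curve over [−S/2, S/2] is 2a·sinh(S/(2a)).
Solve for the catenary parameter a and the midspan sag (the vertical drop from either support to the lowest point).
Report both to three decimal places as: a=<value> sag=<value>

seed: a₀ = √(S³/(24(L−S))) = √(27.649³/(24·4.904)) = 13.401033
iter 1: u=1.031600  f(a)=+2.677e-01  f'(a)=-8.128e-01  a ← 13.401033 − (+2.677e-01/-8.128e-01) = 13.730333
iter 2: u=1.006858  f(a)=+1.018e-02  f'(a)=-7.520e-01  a ← 13.730333 − (+1.018e-02/-7.520e-01) = 13.743874
iter 3: u=1.005866  f(a)=+1.603e-05  f'(a)=-7.496e-01  a ← 13.743874 − (+1.603e-05/-7.496e-01) = 13.743896
iter 4: u=1.005865  f(a)=+3.988e-11  f'(a)=-7.496e-01  a ← 13.743896 − (+3.988e-11/-7.496e-01) = 13.743896
iter 5: u=1.005865  f(a)=-7.105e-15  f'(a)=-7.496e-01  a ← 13.743896 − (-7.105e-15/-7.496e-01) = 13.743896
converged: |Δa| < 1e-12 after 5 iterations
sag = a·(cosh(S/(2a)) − 1) = 13.743896·(cosh(1.005865) − 1) = 7.559135
T_max/T_min = cosh(S/(2a)) = 1.549999

a=13.744 sag=7.559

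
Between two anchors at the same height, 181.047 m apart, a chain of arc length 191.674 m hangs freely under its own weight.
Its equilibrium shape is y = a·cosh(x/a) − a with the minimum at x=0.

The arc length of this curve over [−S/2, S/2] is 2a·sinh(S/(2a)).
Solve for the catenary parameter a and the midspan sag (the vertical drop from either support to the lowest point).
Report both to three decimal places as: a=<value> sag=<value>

seed: a₀ = √(S³/(24(L−S))) = √(181.047³/(24·10.627)) = 152.537294
iter 1: u=0.593452  f(a)=+1.887e-01  f'(a)=-1.443e-01  a ← 152.537294 − (+1.887e-01/-1.443e-01) = 153.845005
iter 2: u=0.588407  f(a)=+2.454e-03  f'(a)=-1.406e-01  a ← 153.845005 − (+2.454e-03/-1.406e-01) = 153.862464
iter 3: u=0.588340  f(a)=+4.273e-07  f'(a)=-1.405e-01  a ← 153.862464 − (+4.273e-07/-1.405e-01) = 153.862467
iter 4: u=0.588340  f(a)=+5.684e-14  f'(a)=-1.405e-01  a ← 153.862467 − (+5.684e-14/-1.405e-01) = 153.862467
converged: |Δa| < 1e-12 after 4 iterations
sag = a·(cosh(S/(2a)) − 1) = 153.862467·(cosh(0.588340) − 1) = 27.406365
T_max/T_min = cosh(S/(2a)) = 1.178122

a=153.862 sag=27.406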